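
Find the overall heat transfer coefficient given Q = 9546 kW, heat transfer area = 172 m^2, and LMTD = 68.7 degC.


From Q = U*A*LMTD, U = Q / (A * LMTD)
U = 9546 / (172 * 68.7) = 9546 / 11816.4 = 0.8079

0.8079 kW/(m^2*K)


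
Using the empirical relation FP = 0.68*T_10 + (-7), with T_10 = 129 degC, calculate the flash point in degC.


FP = 0.68 * 129 + (-7) = 80.72

80.72 degC


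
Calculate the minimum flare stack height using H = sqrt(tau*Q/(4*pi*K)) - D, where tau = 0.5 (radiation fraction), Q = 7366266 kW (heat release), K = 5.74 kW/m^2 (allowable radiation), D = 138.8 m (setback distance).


tau*Q/(4*pi*K) = 0.5 * 7366266 / (4 * pi * 5.74) = 51061.7
sqrt(51061.7) = 225.968
H = 225.968 - 138.8 = 87.17

87.17 m


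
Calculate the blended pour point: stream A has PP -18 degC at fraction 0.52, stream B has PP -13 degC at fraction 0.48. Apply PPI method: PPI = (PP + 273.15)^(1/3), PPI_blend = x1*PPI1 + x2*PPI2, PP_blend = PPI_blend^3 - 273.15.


PPI_1 = (-18 + 273.15)^(1/3) = 6.342569
PPI_2 = (-13 + 273.15)^(1/3) = 6.383731
PPI_blend = 0.52 * 6.342569 + 0.48 * 6.383731 = 6.362327
PP_blend = 6.362327^3 - 273.15 = 257.5419 - 273.15 = -15.61

-15.61 degC


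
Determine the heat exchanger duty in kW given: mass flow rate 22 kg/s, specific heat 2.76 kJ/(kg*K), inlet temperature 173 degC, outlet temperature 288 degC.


Q = m_dot * cp * delta_T
delta_T = 288 - 173 = 115 K
Q = 22 * 2.76 * 115
= 60.72 * 115
= 6982.8 kW

6982.8 kW


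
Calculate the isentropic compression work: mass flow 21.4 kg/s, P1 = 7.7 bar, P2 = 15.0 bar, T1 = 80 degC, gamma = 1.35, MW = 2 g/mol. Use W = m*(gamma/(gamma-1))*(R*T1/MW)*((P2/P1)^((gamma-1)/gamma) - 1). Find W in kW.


Isentropic work: W = m*(gamma/(gamma-1))*(R*T1/MW)*((P2/P1)^((gamma-1)/gamma) - 1)
T1 = 80 + 273.15 = 353.15 K
Pressure ratio = 15.0 / 7.7 = 1.94805
Exponent = (1.35 - 1)/1.35 = 0.259259
(P2/P1)^exp - 1 = 1.94805^0.259259 - 1 = 0.188725
W = 21.4 * 1.35 / 0.35 * 8.314 * 353.15 / 2 * 0.188725 = 22870

22870 kW


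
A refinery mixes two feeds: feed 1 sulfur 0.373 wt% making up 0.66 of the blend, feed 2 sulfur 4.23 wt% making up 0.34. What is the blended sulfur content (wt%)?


Linear sulfur blending: S_blend = x1*S1 + x2*S2
Contribution 1: 0.66 * 0.373 = 0.24618 wt%
Contribution 2: 0.34 * 4.23 = 1.4382 wt%
S_blend = 0.24618 + 1.4382 = 1.68438

1.68438 wt%


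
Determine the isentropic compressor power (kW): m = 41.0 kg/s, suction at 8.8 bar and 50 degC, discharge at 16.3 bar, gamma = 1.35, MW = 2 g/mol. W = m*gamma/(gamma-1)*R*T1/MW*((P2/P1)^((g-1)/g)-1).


Isentropic work: W = m*(gamma/(gamma-1))*(R*T1/MW)*((P2/P1)^((gamma-1)/gamma) - 1)
T1 = 50 + 273.15 = 323.15 K
Pressure ratio = 16.3 / 8.8 = 1.85227
Exponent = (1.35 - 1)/1.35 = 0.259259
(P2/P1)^exp - 1 = 1.85227^0.259259 - 1 = 0.173288
W = 41.0 * 1.35 / 0.35 * 8.314 * 323.15 / 2 * 0.173288 = 36810

36810 kW


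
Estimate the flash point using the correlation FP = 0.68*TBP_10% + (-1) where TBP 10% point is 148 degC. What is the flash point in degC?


FP = 0.68 * 148 + (-1) = 99.64

99.64 degC


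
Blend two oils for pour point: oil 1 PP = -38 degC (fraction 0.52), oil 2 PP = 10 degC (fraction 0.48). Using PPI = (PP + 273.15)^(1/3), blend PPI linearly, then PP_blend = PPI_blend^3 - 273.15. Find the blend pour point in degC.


PPI_1 = (-38 + 273.15)^(1/3) = 6.172318
PPI_2 = (10 + 273.15)^(1/3) = 6.566574
PPI_blend = 0.52 * 6.172318 + 0.48 * 6.566574 = 6.361561
PP_blend = 6.361561^3 - 273.15 = 257.4489 - 273.15 = -15.7

-15.7 degC


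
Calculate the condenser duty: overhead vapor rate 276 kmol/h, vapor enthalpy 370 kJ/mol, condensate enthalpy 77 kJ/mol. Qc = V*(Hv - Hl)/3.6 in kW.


Qc = 276 * (370 - 77) / 3.6 = 276 * 293 / 3.6 = 22460

22460 kW


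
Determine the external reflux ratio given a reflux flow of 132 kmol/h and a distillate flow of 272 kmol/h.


Reflux ratio definition: R = L / D (liquid returned / distillate withdrawn)
L = 132 kmol/h, D = 272 kmol/h
R = 132 / 272 = 0.4853

0.4853


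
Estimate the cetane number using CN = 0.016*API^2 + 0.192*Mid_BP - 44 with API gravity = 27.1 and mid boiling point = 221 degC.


CN = 0.016 * 27.1^2 + 0.192 * 221 - 44
CN = 11.75056 + 42.432 - 44 = 10.18256

10.18256


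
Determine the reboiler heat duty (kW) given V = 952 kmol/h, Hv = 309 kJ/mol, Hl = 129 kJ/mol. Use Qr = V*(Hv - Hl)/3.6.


Qr = 952 * (309 - 129) / 3.6 = 952 * 180 / 3.6 = 47600

47600 kW


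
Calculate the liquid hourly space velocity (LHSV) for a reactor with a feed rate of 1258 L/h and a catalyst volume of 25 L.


LHSV = volumetric feed rate / catalyst volume
= 1258 L/h / 25 L
= 50.32 h^-1

50.32 h^-1


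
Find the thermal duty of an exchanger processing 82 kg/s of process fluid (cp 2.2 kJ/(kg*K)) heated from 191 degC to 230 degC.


Q = m_dot * cp * delta_T
delta_T = 230 - 191 = 39 K
Q = 82 * 2.2 * 39
= 180.4 * 39
= 7035.6 kW

7035.6 kW


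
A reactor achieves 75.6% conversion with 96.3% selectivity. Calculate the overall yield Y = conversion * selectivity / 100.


Overall yield = conversion (%) * selectivity (%) / 100
Conversion = 75.6%, Selectivity = 96.3%
Y = 75.6 * 96.3 / 100
= 72.8028 %

72.8028 %


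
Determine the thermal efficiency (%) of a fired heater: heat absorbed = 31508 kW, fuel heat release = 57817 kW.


Furnace efficiency = Q_absorbed / Q_fuel * 100
= 31508 / 57817 * 100 = 54.50

54.50 %


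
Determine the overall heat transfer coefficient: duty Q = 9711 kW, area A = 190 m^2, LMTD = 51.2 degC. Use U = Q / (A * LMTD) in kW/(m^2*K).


From Q = U*A*LMTD, U = Q / (A * LMTD)
U = 9711 / (190 * 51.2) = 9711 / 9728 = 0.9983

0.9983 kW/(m^2*K)


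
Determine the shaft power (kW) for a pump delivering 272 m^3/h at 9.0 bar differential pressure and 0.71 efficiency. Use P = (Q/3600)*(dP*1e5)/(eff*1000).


Q = 272 / 3600 = 0.0755556 m^3/s
P = 0.0755556 * (9.0 * 1e5) / 0.71 / 1000 = 95.77

95.77 kW


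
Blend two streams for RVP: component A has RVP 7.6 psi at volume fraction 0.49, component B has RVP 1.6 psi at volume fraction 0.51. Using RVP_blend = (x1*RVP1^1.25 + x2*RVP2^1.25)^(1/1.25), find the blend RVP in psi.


Chevron index: RVP_blend = (sum xi*RVPi^1.25)^(1/1.25)
RVP^1.25 terms: 0.49 * 7.6^1.25 + 0.51 * 1.6^1.25 = 7.10094
RVP_blend = 7.10094^(1/1.25) = 4.798

4.798 psi


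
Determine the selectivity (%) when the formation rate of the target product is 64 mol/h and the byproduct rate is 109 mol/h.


Selectivity = desired / (desired + undesired) * 100
Total products = 64 + 109 = 173 mol/h
S = 64 / 173 * 100
= 0.3699 * 100
= 36.99 %

36.99 %


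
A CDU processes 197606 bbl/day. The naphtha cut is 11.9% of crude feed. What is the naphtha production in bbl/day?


Crude throughput = 197606 bbl/day
Fraction yield = 11.9%
yield = throughput * fraction / 100
yield = 197606 * 11.9 / 100 = 23515.114

23515.114 bbl/day


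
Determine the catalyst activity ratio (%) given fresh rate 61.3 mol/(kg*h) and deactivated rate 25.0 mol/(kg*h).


Activity (%) = (rate_used / rate_fresh) * 100
rate_used = 25.0, rate_fresh = 61.3
= (25.0 / 61.3) * 100
= 0.4078 * 100 = 40.78

40.78 %


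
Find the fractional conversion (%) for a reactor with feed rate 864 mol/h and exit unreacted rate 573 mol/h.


X = (F_in - F_out) / F_in * 100
Moles reacted = 864 - 573 = 291
X = 291 / 864 * 100
= 0.3368 * 100
= 33.68 %

33.68 %


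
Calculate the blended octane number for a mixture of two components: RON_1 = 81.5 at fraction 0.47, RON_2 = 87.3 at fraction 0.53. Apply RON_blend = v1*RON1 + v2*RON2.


Linear blending: RON_blend = sum(vi * RONi)
Contribution 1: 0.47 * 81.5 = 38.305
Contribution 2: 0.53 * 87.3 = 46.269
RON_blend = 38.305 + 46.269 = 84.574

84.574


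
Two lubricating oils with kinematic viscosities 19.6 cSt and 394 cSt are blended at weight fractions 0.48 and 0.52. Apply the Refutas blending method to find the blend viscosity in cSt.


Refutas method: VBN_i = 14.534*ln(ln(visc_i + 0.8)) + 10.975, blended linearly by mass fraction; since VBN is linear in VBI_i = ln(ln(visc_i + 0.8)) and the fractions sum to 1, blend VBI directly: visc = exp(exp(VBI_blend)) - 0.8
VBI_1 = ln(ln(19.6 + 0.8)) = 1.10378
VBI_2 = ln(ln(394 + 0.8)) = 1.78815
VBI_blend = 0.48 * 1.10378 + 0.52 * 1.78815 = 1.45965
visc_blend = exp(exp(1.45965)) - 0.8 = 73.23

73.23 cSt


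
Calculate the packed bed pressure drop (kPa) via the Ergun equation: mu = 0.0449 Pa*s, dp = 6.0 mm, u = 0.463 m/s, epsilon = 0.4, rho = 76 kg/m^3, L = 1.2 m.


dp = 6.0 mm = 0.006 m
Viscous term = 150*0.0449*0.463*(1-0.4)^2 / (0.006^2*0.4^3) = 487235
Inertial term = 1.75*76*0.463^2*(1-0.4) / (0.006*0.4^3) = 44548.6
dP/L = 487235 + 44548.6 = 531784 Pa/m
dP = 531784 * 1.2 / 1000 = 638.1 kPa

638.1 kPa


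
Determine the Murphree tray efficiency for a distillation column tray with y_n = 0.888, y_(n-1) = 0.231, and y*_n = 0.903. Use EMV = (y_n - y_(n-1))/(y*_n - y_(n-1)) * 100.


Murphree vapor efficiency: EMV = (y_n - y_(n-1)) / (y*_n - y_(n-1)) * 100
EMV = (0.888 - 0.231) / (0.903 - 0.231) * 100 = 0.657 / 0.672 * 100 = 97.77

97.77 %


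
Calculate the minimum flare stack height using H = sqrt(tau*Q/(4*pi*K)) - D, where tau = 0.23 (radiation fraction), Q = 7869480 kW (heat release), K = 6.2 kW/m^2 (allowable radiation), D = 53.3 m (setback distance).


tau*Q/(4*pi*K) = 0.23 * 7869480 / (4 * pi * 6.2) = 23231.2
sqrt(23231.2) = 152.418
H = 152.418 - 53.3 = 99.12

99.12 m


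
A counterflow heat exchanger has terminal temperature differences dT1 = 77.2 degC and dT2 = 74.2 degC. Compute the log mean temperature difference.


LMTD = (dT1 - dT2) / ln(dT1/dT2)
= (77.2 - 74.2) / ln(77.2 / 74.2) = 3 / 0.0396353 = 75.69

75.69 degC


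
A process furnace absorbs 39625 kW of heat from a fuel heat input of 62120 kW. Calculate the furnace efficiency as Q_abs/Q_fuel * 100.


Furnace efficiency = Q_absorbed / Q_fuel * 100
= 39625 / 62120 * 100 = 63.79

63.79 %


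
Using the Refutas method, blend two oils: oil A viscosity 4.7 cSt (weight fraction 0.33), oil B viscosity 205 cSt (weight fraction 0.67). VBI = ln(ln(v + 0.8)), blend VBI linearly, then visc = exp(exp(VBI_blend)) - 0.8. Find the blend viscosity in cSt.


Refutas method: VBN_i = 14.534*ln(ln(visc_i + 0.8)) + 10.975, blended linearly by mass fraction; since VBN is linear in VBI_i = ln(ln(visc_i + 0.8)) and the fractions sum to 1, blend VBI directly: visc = exp(exp(VBI_blend)) - 0.8
VBI_1 = ln(ln(4.7 + 0.8)) = 0.533417
VBI_2 = ln(ln(205 + 0.8)) = 1.67277
VBI_blend = 0.33 * 0.533417 + 0.67 * 1.67277 = 1.29678
visc_blend = exp(exp(1.29678)) - 0.8 = 37.96

37.96 cSt


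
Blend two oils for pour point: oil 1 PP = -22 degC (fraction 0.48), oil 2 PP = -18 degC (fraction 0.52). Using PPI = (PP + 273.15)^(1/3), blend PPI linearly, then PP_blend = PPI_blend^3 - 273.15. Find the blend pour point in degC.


PPI_1 = (-22 + 273.15)^(1/3) = 6.30925
PPI_2 = (-18 + 273.15)^(1/3) = 6.342569
PPI_blend = 0.48 * 6.30925 + 0.52 * 6.342569 = 6.326576
PP_blend = 6.326576^3 - 273.15 = 253.2248 - 273.15 = -19.93

-19.93 degC


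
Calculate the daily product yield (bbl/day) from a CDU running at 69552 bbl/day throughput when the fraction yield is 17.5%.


Crude throughput = 69552 bbl/day
Fraction yield = 17.5%
yield = throughput * fraction / 100
yield = 69552 * 17.5 / 100 = 12171.6

12171.6 bbl/day


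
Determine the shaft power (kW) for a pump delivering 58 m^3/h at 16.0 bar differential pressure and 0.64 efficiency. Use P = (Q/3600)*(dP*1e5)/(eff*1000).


Q = 58 / 3600 = 0.0161111 m^3/s
P = 0.0161111 * (16.0 * 1e5) / 0.64 / 1000 = 40.28

40.28 kW


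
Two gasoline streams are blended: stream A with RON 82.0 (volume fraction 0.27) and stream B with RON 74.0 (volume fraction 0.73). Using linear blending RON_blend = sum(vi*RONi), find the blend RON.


Linear blending: RON_blend = sum(vi * RONi)
Contribution 1: 0.27 * 82.0 = 22.14
Contribution 2: 0.73 * 74.0 = 54.02
RON_blend = 22.14 + 54.02 = 76.16

76.16


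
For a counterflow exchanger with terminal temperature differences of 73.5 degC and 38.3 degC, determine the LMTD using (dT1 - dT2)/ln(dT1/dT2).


LMTD = (dT1 - dT2) / ln(dT1/dT2)
= (73.5 - 38.3) / ln(73.5 / 38.3) = 35.2 / 0.651836 = 54.00

54.00 degC


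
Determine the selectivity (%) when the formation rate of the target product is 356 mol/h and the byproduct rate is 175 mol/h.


Selectivity = desired / (desired + undesired) * 100
Total products = 356 + 175 = 531 mol/h
S = 356 / 531 * 100
= 0.6704 * 100
= 67.04 %

67.04 %


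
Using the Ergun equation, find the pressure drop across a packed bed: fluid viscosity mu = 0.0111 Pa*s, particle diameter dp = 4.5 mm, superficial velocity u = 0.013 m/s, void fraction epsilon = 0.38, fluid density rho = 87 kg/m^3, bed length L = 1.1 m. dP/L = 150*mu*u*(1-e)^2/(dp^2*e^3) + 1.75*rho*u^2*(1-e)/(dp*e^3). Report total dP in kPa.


dp = 4.5 mm = 0.0045 m
Viscous term = 150*0.0111*0.013*(1-0.38)^2 / (0.0045^2*0.38^3) = 7487.99
Inertial term = 1.75*87*0.013^2*(1-0.38) / (0.0045*0.38^3) = 64.6059
dP/L = 7487.99 + 64.6059 = 7552.6 Pa/m
dP = 7552.6 * 1.1 / 1000 = 8.308 kPa

8.308 kPa


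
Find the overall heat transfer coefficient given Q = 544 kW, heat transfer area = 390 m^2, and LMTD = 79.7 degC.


From Q = U*A*LMTD, U = Q / (A * LMTD)
U = 544 / (390 * 79.7) = 544 / 31083 = 0.01750

0.01750 kW/(m^2*K)


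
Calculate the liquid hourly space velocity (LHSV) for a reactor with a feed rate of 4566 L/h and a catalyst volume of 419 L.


LHSV = volumetric feed rate / catalyst volume
= 4566 L/h / 419 L
= 10.90 h^-1

10.90 h^-1


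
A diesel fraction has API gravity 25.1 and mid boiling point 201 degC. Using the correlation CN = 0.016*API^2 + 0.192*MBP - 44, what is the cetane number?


CN = 0.016 * 25.1^2 + 0.192 * 201 - 44
CN = 10.08016 + 38.592 - 44 = 4.67216

4.67216


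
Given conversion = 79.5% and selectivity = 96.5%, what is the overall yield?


Overall yield = conversion (%) * selectivity (%) / 100
Conversion = 79.5%, Selectivity = 96.5%
Y = 79.5 * 96.5 / 100
= 76.7175 %

76.7175 %


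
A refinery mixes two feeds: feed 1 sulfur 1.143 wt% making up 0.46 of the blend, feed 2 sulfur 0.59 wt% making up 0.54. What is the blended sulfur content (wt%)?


Linear sulfur blending: S_blend = x1*S1 + x2*S2
Contribution 1: 0.46 * 1.143 = 0.52578 wt%
Contribution 2: 0.54 * 0.59 = 0.3186 wt%
S_blend = 0.52578 + 0.3186 = 0.84438

0.84438 wt%


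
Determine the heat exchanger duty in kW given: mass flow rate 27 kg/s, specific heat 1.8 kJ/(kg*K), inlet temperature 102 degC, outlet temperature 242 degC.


Q = m_dot * cp * delta_T
delta_T = 242 - 102 = 140 K
Q = 27 * 1.8 * 140
= 48.6 * 140
= 6804 kW

6804 kW


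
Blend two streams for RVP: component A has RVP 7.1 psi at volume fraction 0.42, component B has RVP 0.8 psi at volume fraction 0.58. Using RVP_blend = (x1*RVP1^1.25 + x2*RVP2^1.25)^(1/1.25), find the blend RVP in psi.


Chevron index: RVP_blend = (sum xi*RVPi^1.25)^(1/1.25)
RVP^1.25 terms: 0.42 * 7.1^1.25 + 0.58 * 0.8^1.25 = 5.30651
RVP_blend = 5.30651^(1/1.25) = 3.801

3.801 psi


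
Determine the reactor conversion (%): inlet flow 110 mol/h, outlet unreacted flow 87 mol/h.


X = (F_in - F_out) / F_in * 100
Moles reacted = 110 - 87 = 23
X = 23 / 110 * 100
= 0.2091 * 100
= 20.91 %

20.91 %


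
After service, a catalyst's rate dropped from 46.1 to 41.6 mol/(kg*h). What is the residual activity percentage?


Activity (%) = (rate_used / rate_fresh) * 100
rate_used = 41.6, rate_fresh = 46.1
= (41.6 / 46.1) * 100
= 0.9024 * 100 = 90.24

90.24 %


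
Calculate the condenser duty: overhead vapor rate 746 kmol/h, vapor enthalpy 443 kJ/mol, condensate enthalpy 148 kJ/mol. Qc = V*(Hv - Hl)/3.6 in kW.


Qc = 746 * (443 - 148) / 3.6 = 746 * 295 / 3.6 = 61130

61130 kW


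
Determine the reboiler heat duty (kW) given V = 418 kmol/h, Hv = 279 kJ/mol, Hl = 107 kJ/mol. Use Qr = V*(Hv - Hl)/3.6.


Qr = 418 * (279 - 107) / 3.6 = 418 * 172 / 3.6 = 19970

19970 kW


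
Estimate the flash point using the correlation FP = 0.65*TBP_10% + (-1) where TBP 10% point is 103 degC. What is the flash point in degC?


FP = 0.65 * 103 + (-1) = 65.95

65.95 degC


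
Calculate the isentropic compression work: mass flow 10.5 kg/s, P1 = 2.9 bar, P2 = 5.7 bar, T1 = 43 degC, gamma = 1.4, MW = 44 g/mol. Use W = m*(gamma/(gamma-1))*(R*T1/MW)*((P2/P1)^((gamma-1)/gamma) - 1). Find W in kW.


Isentropic work: W = m*(gamma/(gamma-1))*(R*T1/MW)*((P2/P1)^((gamma-1)/gamma) - 1)
T1 = 43 + 273.15 = 316.15 K
Pressure ratio = 5.7 / 2.9 = 1.96552
Exponent = (1.4 - 1)/1.4 = 0.285714
(P2/P1)^exp - 1 = 1.96552^0.285714 - 1 = 0.212972
W = 10.5 * 1.4 / 0.4 * 8.314 * 316.15 / 44 * 0.212972 = 467.6

467.6 kW


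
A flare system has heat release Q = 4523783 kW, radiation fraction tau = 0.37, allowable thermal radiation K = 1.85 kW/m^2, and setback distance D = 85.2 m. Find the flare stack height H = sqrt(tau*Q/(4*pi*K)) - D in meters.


tau*Q/(4*pi*K) = 0.37 * 4523783 / (4 * pi * 1.85) = 71998.2
sqrt(71998.2) = 268.325
H = 268.325 - 85.2 = 183.1

183.1 m


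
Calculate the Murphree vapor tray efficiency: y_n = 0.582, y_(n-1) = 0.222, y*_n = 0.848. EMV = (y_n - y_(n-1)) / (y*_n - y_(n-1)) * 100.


Murphree vapor efficiency: EMV = (y_n - y_(n-1)) / (y*_n - y_(n-1)) * 100
EMV = (0.582 - 0.222) / (0.848 - 0.222) * 100 = 0.36 / 0.626 * 100 = 57.51

57.51 %


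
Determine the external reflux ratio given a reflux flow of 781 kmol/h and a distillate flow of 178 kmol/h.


Reflux ratio definition: R = L / D (liquid returned / distillate withdrawn)
L = 781 kmol/h, D = 178 kmol/h
R = 781 / 178 = 4.388

4.388


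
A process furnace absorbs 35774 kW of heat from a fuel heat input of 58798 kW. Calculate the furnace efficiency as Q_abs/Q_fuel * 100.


Furnace efficiency = Q_absorbed / Q_fuel * 100
= 35774 / 58798 * 100 = 60.84

60.84 %


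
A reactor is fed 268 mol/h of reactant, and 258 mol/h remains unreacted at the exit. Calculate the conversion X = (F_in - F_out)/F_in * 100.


X = (F_in - F_out) / F_in * 100
Moles reacted = 268 - 258 = 10
X = 10 / 268 * 100
= 0.03731 * 100
= 3.731 %

3.731 %


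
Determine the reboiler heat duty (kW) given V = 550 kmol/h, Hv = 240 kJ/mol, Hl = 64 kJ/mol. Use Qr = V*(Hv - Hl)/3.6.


Qr = 550 * (240 - 64) / 3.6 = 550 * 176 / 3.6 = 26890

26890 kW


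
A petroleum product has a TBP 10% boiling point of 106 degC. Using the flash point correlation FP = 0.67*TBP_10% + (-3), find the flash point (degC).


FP = 0.67 * 106 + (-3) = 68.02

68.02 degC


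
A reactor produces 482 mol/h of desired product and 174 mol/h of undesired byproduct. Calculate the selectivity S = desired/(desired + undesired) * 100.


Selectivity = desired / (desired + undesired) * 100
Total products = 482 + 174 = 656 mol/h
S = 482 / 656 * 100
= 0.7348 * 100
= 73.48 %

73.48 %


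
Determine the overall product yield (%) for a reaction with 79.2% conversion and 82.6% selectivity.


Overall yield = conversion (%) * selectivity (%) / 100
Conversion = 79.2%, Selectivity = 82.6%
Y = 79.2 * 82.6 / 100
= 65.4192 %

65.4192 %


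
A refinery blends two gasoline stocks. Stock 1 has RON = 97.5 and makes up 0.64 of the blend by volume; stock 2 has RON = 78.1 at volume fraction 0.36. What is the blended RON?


Linear blending: RON_blend = sum(vi * RONi)
Contribution 1: 0.64 * 97.5 = 62.4
Contribution 2: 0.36 * 78.1 = 28.116
RON_blend = 62.4 + 28.116 = 90.516

90.516


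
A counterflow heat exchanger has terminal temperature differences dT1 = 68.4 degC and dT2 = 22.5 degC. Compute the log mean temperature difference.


LMTD = (dT1 - dT2) / ln(dT1/dT2)
= (68.4 - 22.5) / ln(68.4 / 22.5) = 45.9 / 1.11186 = 41.28

41.28 degC


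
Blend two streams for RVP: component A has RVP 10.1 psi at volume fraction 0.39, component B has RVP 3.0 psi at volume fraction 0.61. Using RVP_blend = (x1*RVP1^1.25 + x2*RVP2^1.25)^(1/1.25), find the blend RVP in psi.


Chevron index: RVP_blend = (sum xi*RVPi^1.25)^(1/1.25)
RVP^1.25 terms: 0.39 * 10.1^1.25 + 0.61 * 3.0^1.25 = 9.4305
RVP_blend = 9.4305^(1/1.25) = 6.020

6.020 psi


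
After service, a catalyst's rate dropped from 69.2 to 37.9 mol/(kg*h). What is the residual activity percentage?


Activity (%) = (rate_used / rate_fresh) * 100
rate_used = 37.9, rate_fresh = 69.2
= (37.9 / 69.2) * 100
= 0.5477 * 100 = 54.77

54.77 %


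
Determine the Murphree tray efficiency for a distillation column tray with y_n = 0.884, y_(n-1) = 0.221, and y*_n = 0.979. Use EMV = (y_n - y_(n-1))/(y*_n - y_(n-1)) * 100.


Murphree vapor efficiency: EMV = (y_n - y_(n-1)) / (y*_n - y_(n-1)) * 100
EMV = (0.884 - 0.221) / (0.979 - 0.221) * 100 = 0.663 / 0.758 * 100 = 87.47

87.47 %


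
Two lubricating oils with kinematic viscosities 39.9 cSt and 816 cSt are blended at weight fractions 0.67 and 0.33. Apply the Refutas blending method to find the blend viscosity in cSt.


Refutas method: VBN_i = 14.534*ln(ln(visc_i + 0.8)) + 10.975, blended linearly by mass fraction; since VBN is linear in VBI_i = ln(ln(visc_i + 0.8)) and the fractions sum to 1, blend VBI directly: visc = exp(exp(VBI_blend)) - 0.8
VBI_1 = ln(ln(39.9 + 0.8)) = 1.31001
VBI_2 = ln(ln(816 + 0.8)) = 1.90291
VBI_blend = 0.67 * 1.31001 + 0.33 * 1.90291 = 1.50567
visc_blend = exp(exp(1.50567)) - 0.8 = 89.87

89.87 cSt


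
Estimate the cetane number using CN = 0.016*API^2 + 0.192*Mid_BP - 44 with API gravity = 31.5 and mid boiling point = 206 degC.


CN = 0.016 * 31.5^2 + 0.192 * 206 - 44
CN = 15.876 + 39.552 - 44 = 11.428

11.428


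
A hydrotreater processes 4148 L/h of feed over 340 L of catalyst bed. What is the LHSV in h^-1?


LHSV = volumetric feed rate / catalyst volume
= 4148 L/h / 340 L
= 12.20 h^-1

12.20 h^-1


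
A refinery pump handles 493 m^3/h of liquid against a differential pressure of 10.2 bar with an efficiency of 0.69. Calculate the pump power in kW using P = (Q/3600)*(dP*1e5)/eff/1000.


Q = 493 / 3600 = 0.136944 m^3/s
P = 0.136944 * (10.2 * 1e5) / 0.69 / 1000 = 202.4

202.4 kW


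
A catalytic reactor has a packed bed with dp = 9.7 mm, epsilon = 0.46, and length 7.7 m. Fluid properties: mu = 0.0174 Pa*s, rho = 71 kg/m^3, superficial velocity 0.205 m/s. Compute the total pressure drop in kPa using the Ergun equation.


dp = 9.7 mm = 0.0097 m
Viscous term = 150*0.0174*0.205*(1-0.46)^2 / (0.0097^2*0.46^3) = 17035.9
Inertial term = 1.75*71*0.205^2*(1-0.46) / (0.0097*0.46^3) = 2986.43
dP/L = 17035.9 + 2986.43 = 20022.3 Pa/m
dP = 20022.3 * 7.7 / 1000 = 154.2 kPa

154.2 kPa


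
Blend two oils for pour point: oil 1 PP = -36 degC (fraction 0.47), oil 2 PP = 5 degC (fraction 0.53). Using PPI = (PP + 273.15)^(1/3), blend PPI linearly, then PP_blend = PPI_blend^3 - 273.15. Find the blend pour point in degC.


PPI_1 = (-36 + 273.15)^(1/3) = 6.189768
PPI_2 = (5 + 273.15)^(1/3) = 6.527693
PPI_blend = 0.47 * 6.189768 + 0.53 * 6.527693 = 6.368868
PP_blend = 6.368868^3 - 273.15 = 258.3371 - 273.15 = -14.81

-14.81 degC


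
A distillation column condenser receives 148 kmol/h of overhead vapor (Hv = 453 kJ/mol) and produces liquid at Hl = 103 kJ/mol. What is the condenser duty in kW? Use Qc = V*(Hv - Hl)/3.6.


Qc = 148 * (453 - 103) / 3.6 = 148 * 350 / 3.6 = 14390

14390 kW


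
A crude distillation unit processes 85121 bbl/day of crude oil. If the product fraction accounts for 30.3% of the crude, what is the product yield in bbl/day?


Crude throughput = 85121 bbl/day
Fraction yield = 30.3%
yield = throughput * fraction / 100
yield = 85121 * 30.3 / 100 = 25791.663

25791.663 bbl/day


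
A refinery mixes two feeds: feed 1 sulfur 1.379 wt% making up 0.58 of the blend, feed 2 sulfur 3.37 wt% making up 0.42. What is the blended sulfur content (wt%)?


Linear sulfur blending: S_blend = x1*S1 + x2*S2
Contribution 1: 0.58 * 1.379 = 0.79982 wt%
Contribution 2: 0.42 * 3.37 = 1.4154 wt%
S_blend = 0.79982 + 1.4154 = 2.21522

2.21522 wt%


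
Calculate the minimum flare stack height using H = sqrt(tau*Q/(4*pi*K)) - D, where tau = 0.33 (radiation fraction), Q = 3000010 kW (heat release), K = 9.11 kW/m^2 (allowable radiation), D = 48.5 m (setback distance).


tau*Q/(4*pi*K) = 0.33 * 3000010 / (4 * pi * 9.11) = 8647.86
sqrt(8647.86) = 92.9939
H = 92.9939 - 48.5 = 44.49

44.49 m


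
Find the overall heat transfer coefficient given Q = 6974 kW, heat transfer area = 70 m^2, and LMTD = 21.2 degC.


From Q = U*A*LMTD, U = Q / (A * LMTD)
U = 6974 / (70 * 21.2) = 6974 / 1484 = 4.699

4.699 kW/(m^2*K)


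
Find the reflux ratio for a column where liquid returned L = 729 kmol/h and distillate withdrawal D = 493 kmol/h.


Reflux ratio definition: R = L / D (liquid returned / distillate withdrawn)
L = 729 kmol/h, D = 493 kmol/h
R = 729 / 493 = 1.479

1.479


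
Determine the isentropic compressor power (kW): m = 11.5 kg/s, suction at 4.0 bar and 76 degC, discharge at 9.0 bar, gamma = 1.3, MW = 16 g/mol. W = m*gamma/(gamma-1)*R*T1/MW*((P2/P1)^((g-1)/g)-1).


Isentropic work: W = m*(gamma/(gamma-1))*(R*T1/MW)*((P2/P1)^((gamma-1)/gamma) - 1)
T1 = 76 + 273.15 = 349.15 K
Pressure ratio = 9.0 / 4.0 = 2.25
Exponent = (1.3 - 1)/1.3 = 0.230769
(P2/P1)^exp - 1 = 2.25^0.230769 - 1 = 0.205793
W = 11.5 * 1.3 / 0.3 * 8.314 * 349.15 / 16 * 0.205793 = 1861

1861 kW


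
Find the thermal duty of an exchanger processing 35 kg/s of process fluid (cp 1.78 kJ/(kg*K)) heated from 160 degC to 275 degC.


Q = m_dot * cp * delta_T
delta_T = 275 - 160 = 115 K
Q = 35 * 1.78 * 115
= 62.3 * 115
= 7164.5 kW

7164.5 kW


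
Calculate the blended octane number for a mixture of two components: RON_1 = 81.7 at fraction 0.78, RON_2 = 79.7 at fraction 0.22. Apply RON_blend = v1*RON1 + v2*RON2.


Linear blending: RON_blend = sum(vi * RONi)
Contribution 1: 0.78 * 81.7 = 63.726
Contribution 2: 0.22 * 79.7 = 17.534
RON_blend = 63.726 + 17.534 = 81.26

81.26


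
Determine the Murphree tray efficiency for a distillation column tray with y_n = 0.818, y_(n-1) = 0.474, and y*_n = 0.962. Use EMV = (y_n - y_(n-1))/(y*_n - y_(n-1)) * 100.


Murphree vapor efficiency: EMV = (y_n - y_(n-1)) / (y*_n - y_(n-1)) * 100
EMV = (0.818 - 0.474) / (0.962 - 0.474) * 100 = 0.344 / 0.488 * 100 = 70.49

70.49 %


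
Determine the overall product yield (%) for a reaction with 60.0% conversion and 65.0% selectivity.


Overall yield = conversion (%) * selectivity (%) / 100
Conversion = 60.0%, Selectivity = 65.0%
Y = 60.0 * 65.0 / 100
= 39 %

39 %


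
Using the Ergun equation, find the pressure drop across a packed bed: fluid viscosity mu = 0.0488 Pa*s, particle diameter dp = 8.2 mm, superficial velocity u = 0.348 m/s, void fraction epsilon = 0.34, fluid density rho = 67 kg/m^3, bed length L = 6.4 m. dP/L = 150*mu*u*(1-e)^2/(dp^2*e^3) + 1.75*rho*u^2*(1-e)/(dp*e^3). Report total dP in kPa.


dp = 8.2 mm = 0.0082 m
Viscous term = 150*0.0488*0.348*(1-0.34)^2 / (0.0082^2*0.34^3) = 419869
Inertial term = 1.75*67*0.348^2*(1-0.34) / (0.0082*0.34^3) = 29078
dP/L = 419869 + 29078 = 448947 Pa/m
dP = 448947 * 6.4 / 1000 = 2873 kPa

2873 kPa


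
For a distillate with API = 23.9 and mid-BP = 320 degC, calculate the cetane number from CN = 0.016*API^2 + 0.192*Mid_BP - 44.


CN = 0.016 * 23.9^2 + 0.192 * 320 - 44
CN = 9.13936 + 61.44 - 44 = 26.57936

26.57936


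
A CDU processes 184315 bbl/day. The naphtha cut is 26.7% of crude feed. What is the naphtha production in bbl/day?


Crude throughput = 184315 bbl/day
Fraction yield = 26.7%
yield = throughput * fraction / 100
yield = 184315 * 26.7 / 100 = 49212.105

49212.105 bbl/day


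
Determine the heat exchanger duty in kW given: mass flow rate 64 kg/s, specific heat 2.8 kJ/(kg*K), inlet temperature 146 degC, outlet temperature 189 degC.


Q = m_dot * cp * delta_T
delta_T = 189 - 146 = 43 K
Q = 64 * 2.8 * 43
= 179.2 * 43
= 7705.6 kW

7705.6 kW


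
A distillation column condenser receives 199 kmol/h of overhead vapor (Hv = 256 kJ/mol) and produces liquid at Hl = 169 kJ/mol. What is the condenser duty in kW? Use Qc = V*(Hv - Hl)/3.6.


Qc = 199 * (256 - 169) / 3.6 = 199 * 87 / 3.6 = 4809

4809 kW


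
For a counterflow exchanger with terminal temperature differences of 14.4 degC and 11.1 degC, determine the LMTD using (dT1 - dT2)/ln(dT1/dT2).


LMTD = (dT1 - dT2) / ln(dT1/dT2)
= (14.4 - 11.1) / ln(14.4 / 11.1) = 3.3 / 0.260283 = 12.68

12.68 degC


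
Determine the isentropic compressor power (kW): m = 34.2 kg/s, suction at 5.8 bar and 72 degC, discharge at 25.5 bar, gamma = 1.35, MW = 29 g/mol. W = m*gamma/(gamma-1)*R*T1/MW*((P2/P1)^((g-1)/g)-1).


Isentropic work: W = m*(gamma/(gamma-1))*(R*T1/MW)*((P2/P1)^((gamma-1)/gamma) - 1)
T1 = 72 + 273.15 = 345.15 K
Pressure ratio = 25.5 / 5.8 = 4.39655
Exponent = (1.35 - 1)/1.35 = 0.259259
(P2/P1)^exp - 1 = 4.39655^0.259259 - 1 = 0.468022
W = 34.2 * 1.35 / 0.35 * 8.314 * 345.15 / 29 * 0.468022 = 6109

6109 kW


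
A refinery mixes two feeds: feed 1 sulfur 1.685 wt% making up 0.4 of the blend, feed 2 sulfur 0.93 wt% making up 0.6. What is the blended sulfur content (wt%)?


Linear sulfur blending: S_blend = x1*S1 + x2*S2
Contribution 1: 0.4 * 1.685 = 0.674 wt%
Contribution 2: 0.6 * 0.93 = 0.558 wt%
S_blend = 0.674 + 0.558 = 1.232

1.232 wt%


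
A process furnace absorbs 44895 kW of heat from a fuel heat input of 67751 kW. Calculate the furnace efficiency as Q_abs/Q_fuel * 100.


Furnace efficiency = Q_absorbed / Q_fuel * 100
= 44895 / 67751 * 100 = 66.26

66.26 %


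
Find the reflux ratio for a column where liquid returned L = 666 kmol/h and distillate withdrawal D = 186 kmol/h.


Reflux ratio definition: R = L / D (liquid returned / distillate withdrawn)
L = 666 kmol/h, D = 186 kmol/h
R = 666 / 186 = 3.581

3.581


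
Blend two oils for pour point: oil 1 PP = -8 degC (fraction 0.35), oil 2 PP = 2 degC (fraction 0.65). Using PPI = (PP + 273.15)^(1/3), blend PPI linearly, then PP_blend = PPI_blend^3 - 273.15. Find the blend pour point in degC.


PPI_1 = (-8 + 273.15)^(1/3) = 6.42437
PPI_2 = (2 + 273.15)^(1/3) = 6.504139
PPI_blend = 0.35 * 6.42437 + 0.65 * 6.504139 = 6.47622
PP_blend = 6.47622^3 - 273.15 = 271.6219 - 273.15 = -1.53

-1.53 degC


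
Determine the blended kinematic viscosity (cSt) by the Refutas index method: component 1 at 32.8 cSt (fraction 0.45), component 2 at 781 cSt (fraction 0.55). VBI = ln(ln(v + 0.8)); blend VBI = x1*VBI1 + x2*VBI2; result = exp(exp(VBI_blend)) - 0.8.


Refutas method: VBN_i = 14.534*ln(ln(visc_i + 0.8)) + 10.975, blended linearly by mass fraction; since VBN is linear in VBI_i = ln(ln(visc_i + 0.8)) and the fractions sum to 1, blend VBI directly: visc = exp(exp(VBI_blend)) - 0.8
VBI_1 = ln(ln(32.8 + 0.8)) = 1.2569
VBI_2 = ln(ln(781 + 0.8)) = 1.89636
VBI_blend = 0.45 * 1.2569 + 0.55 * 1.89636 = 1.6086
visc_blend = exp(exp(1.6086)) - 0.8 = 147.0

147.0 cSt


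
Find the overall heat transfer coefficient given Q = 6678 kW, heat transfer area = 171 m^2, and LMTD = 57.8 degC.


From Q = U*A*LMTD, U = Q / (A * LMTD)
U = 6678 / (171 * 57.8) = 6678 / 9883.8 = 0.6757

0.6757 kW/(m^2*K)


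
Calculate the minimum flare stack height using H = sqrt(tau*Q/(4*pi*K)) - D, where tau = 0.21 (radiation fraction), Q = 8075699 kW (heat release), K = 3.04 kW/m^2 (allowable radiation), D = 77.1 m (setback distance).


tau*Q/(4*pi*K) = 0.21 * 8075699 / (4 * pi * 3.04) = 44393.2
sqrt(44393.2) = 210.697
H = 210.697 - 77.1 = 133.6

133.6 m


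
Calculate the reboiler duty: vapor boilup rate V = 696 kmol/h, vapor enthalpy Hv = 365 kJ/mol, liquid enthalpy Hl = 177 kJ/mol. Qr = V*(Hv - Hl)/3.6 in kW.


Qr = 696 * (365 - 177) / 3.6 = 696 * 188 / 3.6 = 36350

36350 kW


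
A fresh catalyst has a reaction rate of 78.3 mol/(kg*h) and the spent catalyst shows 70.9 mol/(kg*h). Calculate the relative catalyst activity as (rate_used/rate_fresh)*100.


Activity (%) = (rate_used / rate_fresh) * 100
rate_used = 70.9, rate_fresh = 78.3
= (70.9 / 78.3) * 100
= 0.9055 * 100 = 90.55

90.55 %


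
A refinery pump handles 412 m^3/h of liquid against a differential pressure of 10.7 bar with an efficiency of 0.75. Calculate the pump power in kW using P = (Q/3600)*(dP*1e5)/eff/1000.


Q = 412 / 3600 = 0.114444 m^3/s
P = 0.114444 * (10.7 * 1e5) / 0.75 / 1000 = 163.3

163.3 kW


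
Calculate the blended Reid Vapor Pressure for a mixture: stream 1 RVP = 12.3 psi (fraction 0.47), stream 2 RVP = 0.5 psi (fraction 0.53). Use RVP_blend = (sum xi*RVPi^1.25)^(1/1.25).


Chevron index: RVP_blend = (sum xi*RVPi^1.25)^(1/1.25)
RVP^1.25 terms: 0.47 * 12.3^1.25 + 0.53 * 0.5^1.25 = 11.0491
RVP_blend = 11.0491^(1/1.25) = 6.834

6.834 psi


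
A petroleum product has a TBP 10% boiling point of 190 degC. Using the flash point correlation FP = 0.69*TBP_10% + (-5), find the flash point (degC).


FP = 0.69 * 190 + (-5) = 126.1

126.1 degC


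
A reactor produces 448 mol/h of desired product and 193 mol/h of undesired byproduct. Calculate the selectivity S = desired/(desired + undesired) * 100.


Selectivity = desired / (desired + undesired) * 100
Total products = 448 + 193 = 641 mol/h
S = 448 / 641 * 100
= 0.6989 * 100
= 69.89 %

69.89 %


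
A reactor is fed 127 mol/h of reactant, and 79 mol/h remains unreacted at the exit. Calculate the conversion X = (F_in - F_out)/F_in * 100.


X = (F_in - F_out) / F_in * 100
Moles reacted = 127 - 79 = 48
X = 48 / 127 * 100
= 0.3780 * 100
= 37.80 %

37.80 %


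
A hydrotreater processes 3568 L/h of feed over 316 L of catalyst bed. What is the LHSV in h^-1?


LHSV = volumetric feed rate / catalyst volume
= 3568 L/h / 316 L
= 11.29 h^-1

11.29 h^-1


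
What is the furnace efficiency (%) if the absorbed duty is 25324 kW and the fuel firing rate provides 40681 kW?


Furnace efficiency = Q_absorbed / Q_fuel * 100
= 25324 / 40681 * 100 = 62.25

62.25 %


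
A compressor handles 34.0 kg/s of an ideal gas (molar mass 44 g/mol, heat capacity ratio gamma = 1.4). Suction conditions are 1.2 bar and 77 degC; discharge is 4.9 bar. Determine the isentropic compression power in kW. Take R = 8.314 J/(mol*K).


Isentropic work: W = m*(gamma/(gamma-1))*(R*T1/MW)*((P2/P1)^((gamma-1)/gamma) - 1)
T1 = 77 + 273.15 = 350.15 K
Pressure ratio = 4.9 / 1.2 = 4.08333
Exponent = (1.4 - 1)/1.4 = 0.285714
(P2/P1)^exp - 1 = 4.08333^0.285714 - 1 = 0.494774
W = 34.0 * 1.4 / 0.4 * 8.314 * 350.15 / 44 * 0.494774 = 3896

3896 kW


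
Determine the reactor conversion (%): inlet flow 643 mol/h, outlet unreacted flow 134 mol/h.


X = (F_in - F_out) / F_in * 100
Moles reacted = 643 - 134 = 509
X = 509 / 643 * 100
= 0.7916 * 100
= 79.16 %

79.16 %


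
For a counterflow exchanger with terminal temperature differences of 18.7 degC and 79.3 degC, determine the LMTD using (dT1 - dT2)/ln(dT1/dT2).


LMTD = (dT1 - dT2) / ln(dT1/dT2)
= (18.7 - 79.3) / ln(18.7 / 79.3) = -60.6 / -1.44471 = 41.95

41.95 degC


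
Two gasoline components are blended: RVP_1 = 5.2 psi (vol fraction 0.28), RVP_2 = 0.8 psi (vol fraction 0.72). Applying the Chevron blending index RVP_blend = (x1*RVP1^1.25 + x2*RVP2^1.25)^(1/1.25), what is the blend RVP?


Chevron index: RVP_blend = (sum xi*RVPi^1.25)^(1/1.25)
RVP^1.25 terms: 0.28 * 5.2^1.25 + 0.72 * 0.8^1.25 = 2.74343
RVP_blend = 2.74343^(1/1.25) = 2.242

2.242 psi


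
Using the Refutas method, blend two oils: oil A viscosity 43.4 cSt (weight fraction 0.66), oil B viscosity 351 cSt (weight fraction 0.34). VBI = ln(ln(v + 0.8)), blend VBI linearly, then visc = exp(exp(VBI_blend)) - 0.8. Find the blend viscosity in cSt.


Refutas method: VBN_i = 14.534*ln(ln(visc_i + 0.8)) + 10.975, blended linearly by mass fraction; since VBN is linear in VBI_i = ln(ln(visc_i + 0.8)) and the fractions sum to 1, blend VBI directly: visc = exp(exp(VBI_blend)) - 0.8
VBI_1 = ln(ln(43.4 + 0.8)) = 1.33203
VBI_2 = ln(ln(351 + 0.8)) = 1.76867
VBI_blend = 0.66 * 1.33203 + 0.34 * 1.76867 = 1.48049
visc_blend = exp(exp(1.48049)) - 0.8 = 80.25

80.25 cSt


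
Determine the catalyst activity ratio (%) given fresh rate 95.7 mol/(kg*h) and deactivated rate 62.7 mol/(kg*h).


Activity (%) = (rate_used / rate_fresh) * 100
rate_used = 62.7, rate_fresh = 95.7
= (62.7 / 95.7) * 100
= 0.6552 * 100 = 65.52

65.52 %


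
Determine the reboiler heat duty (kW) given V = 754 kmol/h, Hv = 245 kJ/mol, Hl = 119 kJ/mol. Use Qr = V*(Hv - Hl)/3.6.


Qr = 754 * (245 - 119) / 3.6 = 754 * 126 / 3.6 = 26390

26390 kW


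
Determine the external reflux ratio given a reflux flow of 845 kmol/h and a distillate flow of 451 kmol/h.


Reflux ratio definition: R = L / D (liquid returned / distillate withdrawn)
L = 845 kmol/h, D = 451 kmol/h
R = 845 / 451 = 1.874

1.874


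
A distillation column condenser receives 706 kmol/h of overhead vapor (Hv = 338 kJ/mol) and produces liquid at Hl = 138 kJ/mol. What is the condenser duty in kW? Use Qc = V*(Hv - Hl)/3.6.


Qc = 706 * (338 - 138) / 3.6 = 706 * 200 / 3.6 = 39220

39220 kW


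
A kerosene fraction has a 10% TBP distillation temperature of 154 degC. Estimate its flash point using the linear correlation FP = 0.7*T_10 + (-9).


FP = 0.7 * 154 + (-9) = 98.8

98.8 degC


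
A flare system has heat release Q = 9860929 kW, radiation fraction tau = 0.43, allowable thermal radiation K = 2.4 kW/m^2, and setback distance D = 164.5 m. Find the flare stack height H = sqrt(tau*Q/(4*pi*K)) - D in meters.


tau*Q/(4*pi*K) = 0.43 * 9860929 / (4 * pi * 2.4) = 140593
sqrt(140593) = 374.957
H = 374.957 - 164.5 = 210.5

210.5 m


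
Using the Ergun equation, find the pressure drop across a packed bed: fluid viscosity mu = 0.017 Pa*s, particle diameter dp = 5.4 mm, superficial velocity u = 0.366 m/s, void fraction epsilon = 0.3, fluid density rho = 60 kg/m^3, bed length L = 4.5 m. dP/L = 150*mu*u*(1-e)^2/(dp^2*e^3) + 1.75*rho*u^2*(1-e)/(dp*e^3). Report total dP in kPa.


dp = 5.4 mm = 0.0054 m
Viscous term = 150*0.017*0.366*(1-0.3)^2 / (0.0054^2*0.3^3) = 580853
Inertial term = 1.75*60*0.366^2*(1-0.3) / (0.0054*0.3^3) = 67529.3
dP/L = 580853 + 67529.3 = 648382 Pa/m
dP = 648382 * 4.5 / 1000 = 2918 kPa

2918 kPa


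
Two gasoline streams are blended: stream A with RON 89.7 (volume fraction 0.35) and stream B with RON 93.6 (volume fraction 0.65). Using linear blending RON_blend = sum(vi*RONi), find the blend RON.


Linear blending: RON_blend = sum(vi * RONi)
Contribution 1: 0.35 * 89.7 = 31.395
Contribution 2: 0.65 * 93.6 = 60.84
RON_blend = 31.395 + 60.84 = 92.235

92.235


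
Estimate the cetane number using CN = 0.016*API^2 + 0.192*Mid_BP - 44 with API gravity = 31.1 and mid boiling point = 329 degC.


CN = 0.016 * 31.1^2 + 0.192 * 329 - 44
CN = 15.47536 + 63.168 - 44 = 34.64336

34.64336


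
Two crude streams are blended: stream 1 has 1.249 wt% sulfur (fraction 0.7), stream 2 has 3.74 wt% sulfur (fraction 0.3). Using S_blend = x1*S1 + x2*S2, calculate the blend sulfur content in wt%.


Linear sulfur blending: S_blend = x1*S1 + x2*S2
Contribution 1: 0.7 * 1.249 = 0.8743 wt%
Contribution 2: 0.3 * 3.74 = 1.122 wt%
S_blend = 0.8743 + 1.122 = 1.9963

1.9963 wt%


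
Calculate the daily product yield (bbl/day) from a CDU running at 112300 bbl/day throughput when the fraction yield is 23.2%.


Crude throughput = 112300 bbl/day
Fraction yield = 23.2%
yield = throughput * fraction / 100
yield = 112300 * 23.2 / 100 = 26053.6

26053.6 bbl/day


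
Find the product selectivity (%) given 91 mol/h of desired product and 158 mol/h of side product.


Selectivity = desired / (desired + undesired) * 100
Total products = 91 + 158 = 249 mol/h
S = 91 / 249 * 100
= 0.3655 * 100
= 36.55 %

36.55 %


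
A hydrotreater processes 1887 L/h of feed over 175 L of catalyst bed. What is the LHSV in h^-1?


LHSV = volumetric feed rate / catalyst volume
= 1887 L/h / 175 L
= 10.78 h^-1

10.78 h^-1


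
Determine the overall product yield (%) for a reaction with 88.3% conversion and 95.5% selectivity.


Overall yield = conversion (%) * selectivity (%) / 100
Conversion = 88.3%, Selectivity = 95.5%
Y = 88.3 * 95.5 / 100
= 84.3265 %

84.3265 %
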